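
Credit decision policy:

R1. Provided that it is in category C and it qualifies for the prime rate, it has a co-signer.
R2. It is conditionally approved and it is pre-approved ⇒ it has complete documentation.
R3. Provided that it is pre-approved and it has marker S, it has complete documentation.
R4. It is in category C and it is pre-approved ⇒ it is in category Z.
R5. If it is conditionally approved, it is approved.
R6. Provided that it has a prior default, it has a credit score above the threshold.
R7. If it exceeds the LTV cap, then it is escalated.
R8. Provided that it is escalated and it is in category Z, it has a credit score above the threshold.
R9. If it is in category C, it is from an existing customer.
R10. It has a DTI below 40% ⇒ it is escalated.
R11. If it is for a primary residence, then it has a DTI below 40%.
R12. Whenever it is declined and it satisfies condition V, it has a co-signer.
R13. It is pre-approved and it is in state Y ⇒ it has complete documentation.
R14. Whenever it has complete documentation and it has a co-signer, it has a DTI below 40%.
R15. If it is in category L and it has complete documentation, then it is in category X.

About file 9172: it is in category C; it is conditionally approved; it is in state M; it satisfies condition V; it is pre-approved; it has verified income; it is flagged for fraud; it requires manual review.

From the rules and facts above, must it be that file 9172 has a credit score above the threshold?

Forward chaining from the given facts derives: has complete documentation, is in category Z, is approved, is from an existing customer.
Rules concluding "it has a credit score above the threshold": R6 needs "it has a prior default"; R8 needs "it is escalated" — none of these are established.

No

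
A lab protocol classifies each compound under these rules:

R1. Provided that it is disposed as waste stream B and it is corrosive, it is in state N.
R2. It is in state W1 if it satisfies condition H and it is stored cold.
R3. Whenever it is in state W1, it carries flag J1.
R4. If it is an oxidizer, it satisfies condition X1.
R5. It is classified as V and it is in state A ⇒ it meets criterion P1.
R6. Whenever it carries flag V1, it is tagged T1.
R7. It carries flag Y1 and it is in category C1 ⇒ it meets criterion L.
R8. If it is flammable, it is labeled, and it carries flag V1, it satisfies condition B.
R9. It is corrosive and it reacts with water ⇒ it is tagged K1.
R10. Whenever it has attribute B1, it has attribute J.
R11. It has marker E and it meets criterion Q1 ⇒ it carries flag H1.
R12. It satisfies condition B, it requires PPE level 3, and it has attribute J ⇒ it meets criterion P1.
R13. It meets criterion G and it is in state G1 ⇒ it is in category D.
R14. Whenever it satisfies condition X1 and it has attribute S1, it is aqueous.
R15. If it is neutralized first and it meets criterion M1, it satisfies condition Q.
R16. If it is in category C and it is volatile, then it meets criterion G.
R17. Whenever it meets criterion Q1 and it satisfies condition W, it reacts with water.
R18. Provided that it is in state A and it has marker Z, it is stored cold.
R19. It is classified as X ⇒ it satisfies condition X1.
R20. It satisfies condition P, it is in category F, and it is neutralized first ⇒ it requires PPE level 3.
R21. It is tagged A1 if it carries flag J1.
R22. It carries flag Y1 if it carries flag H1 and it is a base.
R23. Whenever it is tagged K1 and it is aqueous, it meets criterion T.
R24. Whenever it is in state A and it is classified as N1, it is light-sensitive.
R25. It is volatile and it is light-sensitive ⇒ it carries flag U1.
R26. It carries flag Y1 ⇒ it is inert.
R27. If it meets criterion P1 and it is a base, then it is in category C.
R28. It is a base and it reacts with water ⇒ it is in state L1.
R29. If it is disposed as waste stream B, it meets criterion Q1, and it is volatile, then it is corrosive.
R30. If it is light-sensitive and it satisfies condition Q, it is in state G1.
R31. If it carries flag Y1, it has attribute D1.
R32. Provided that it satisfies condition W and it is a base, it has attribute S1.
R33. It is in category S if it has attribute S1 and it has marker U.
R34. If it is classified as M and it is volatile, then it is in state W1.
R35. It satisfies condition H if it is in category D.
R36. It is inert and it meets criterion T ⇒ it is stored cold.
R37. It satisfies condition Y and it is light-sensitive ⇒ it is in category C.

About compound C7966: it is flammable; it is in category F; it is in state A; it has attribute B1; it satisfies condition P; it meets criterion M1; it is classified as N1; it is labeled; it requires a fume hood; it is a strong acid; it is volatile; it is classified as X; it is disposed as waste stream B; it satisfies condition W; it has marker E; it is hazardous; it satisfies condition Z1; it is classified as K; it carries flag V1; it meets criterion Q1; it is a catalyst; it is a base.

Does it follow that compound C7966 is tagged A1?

Forward chaining from the given facts derives: is tagged T1, satisfies condition B, has attribute J, carries flag H1, reacts with water, satisfies condition X1, carries flag Y1, is light-sensitive, carries flag U1, is inert, is in state L1, is corrosive, has attribute D1, has attribute S1, is in state N, is tagged K1, is aqueous, meets criterion T, is stored cold.
The only rule concluding "it is tagged A1" is R21, which needs "it carries flag J1"; that is never established.

No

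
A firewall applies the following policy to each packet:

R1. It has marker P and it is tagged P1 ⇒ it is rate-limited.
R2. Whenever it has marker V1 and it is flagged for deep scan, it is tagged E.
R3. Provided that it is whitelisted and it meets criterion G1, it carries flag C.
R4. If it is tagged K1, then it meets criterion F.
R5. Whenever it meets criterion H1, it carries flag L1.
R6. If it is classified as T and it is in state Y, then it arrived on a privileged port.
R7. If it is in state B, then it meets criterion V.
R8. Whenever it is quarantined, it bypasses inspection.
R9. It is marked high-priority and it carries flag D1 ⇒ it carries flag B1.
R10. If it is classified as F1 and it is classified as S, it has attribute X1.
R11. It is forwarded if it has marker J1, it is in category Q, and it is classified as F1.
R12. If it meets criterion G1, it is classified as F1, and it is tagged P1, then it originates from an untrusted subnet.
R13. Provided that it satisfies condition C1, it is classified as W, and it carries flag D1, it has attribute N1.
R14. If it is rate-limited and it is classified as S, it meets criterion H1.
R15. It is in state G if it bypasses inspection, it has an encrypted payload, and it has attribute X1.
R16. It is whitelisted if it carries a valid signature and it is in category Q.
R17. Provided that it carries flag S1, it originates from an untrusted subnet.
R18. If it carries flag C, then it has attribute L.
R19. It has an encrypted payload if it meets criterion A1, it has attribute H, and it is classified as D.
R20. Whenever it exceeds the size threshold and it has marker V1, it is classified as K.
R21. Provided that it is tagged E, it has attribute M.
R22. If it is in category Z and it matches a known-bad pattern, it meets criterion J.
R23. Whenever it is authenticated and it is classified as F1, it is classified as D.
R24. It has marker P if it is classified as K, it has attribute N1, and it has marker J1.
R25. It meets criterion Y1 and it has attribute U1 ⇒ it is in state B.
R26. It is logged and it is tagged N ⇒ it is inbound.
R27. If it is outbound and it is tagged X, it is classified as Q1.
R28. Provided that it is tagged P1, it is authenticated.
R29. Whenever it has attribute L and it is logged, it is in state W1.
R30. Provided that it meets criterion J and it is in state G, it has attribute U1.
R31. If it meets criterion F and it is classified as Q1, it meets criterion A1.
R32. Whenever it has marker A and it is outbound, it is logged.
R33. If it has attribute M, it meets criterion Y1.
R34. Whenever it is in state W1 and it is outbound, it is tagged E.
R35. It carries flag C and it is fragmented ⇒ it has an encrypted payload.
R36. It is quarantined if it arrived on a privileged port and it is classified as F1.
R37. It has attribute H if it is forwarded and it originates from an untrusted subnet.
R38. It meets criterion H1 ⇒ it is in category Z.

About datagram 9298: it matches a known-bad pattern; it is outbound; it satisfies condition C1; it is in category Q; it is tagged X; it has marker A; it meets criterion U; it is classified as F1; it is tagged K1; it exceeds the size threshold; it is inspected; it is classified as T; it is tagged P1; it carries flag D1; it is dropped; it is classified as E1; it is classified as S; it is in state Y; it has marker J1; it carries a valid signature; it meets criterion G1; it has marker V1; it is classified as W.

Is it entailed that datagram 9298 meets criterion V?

Yes

By R4 (it is tagged K1): it meets criterion F.
By R6 (it is classified as T, it is in state Y): it arrived on a privileged port.
By R10 (it is classified as F1, it is classified as S): it has attribute X1.
By R11 (it has marker J1, it is in category Q, it is classified as F1): it is forwarded.
By R12 (it meets criterion G1, it is classified as F1, it is tagged P1): it originates from an untrusted subnet.
By R13 (it satisfies condition C1, it is classified as W, it carries flag D1): it has attribute N1.
By R16 (it carries a valid signature, it is in category Q): it is whitelisted.
By R20 (it exceeds the size threshold, it has marker V1): it is classified as K.
By R24 (it is classified as K, it has attribute N1, it has marker J1): it has marker P.
By R27 (it is outbound, it is tagged X): it is classified as Q1.
By R28 (it is tagged P1): it is authenticated.
By R31 (it meets criterion F, it is classified as Q1): it meets criterion A1.
By R32 (it has marker A, it is outbound): it is logged.
By R36 (it arrived on a privileged port, it is classified as F1): it is quarantined.
By R37 (it is forwarded, it originates from an untrusted subnet): it has attribute H.
By R1 (it has marker P, it is tagged P1): it is rate-limited.
By R3 (it is whitelisted, it meets criterion G1): it carries flag C.
By R8 (it is quarantined): it bypasses inspection.
By R14 (it is rate-limited, it is classified as S): it meets criterion H1.
By R18 (it carries flag C): it has attribute L.
By R23 (it is authenticated, it is classified as F1): it is classified as D.
By R29 (it has attribute L, it is logged): it is in state W1.
By R34 (it is in state W1, it is outbound): it is tagged E.
By R38 (it meets criterion H1): it is in category Z.
By R19 (it meets criterion A1, it has attribute H, it is classified as D): it has an encrypted payload.
By R21 (it is tagged E): it has attribute M.
By R22 (it is in category Z, it matches a known-bad pattern): it meets criterion J.
By R33 (it has attribute M): it meets criterion Y1.
By R15 (it bypasses inspection, it has an encrypted payload, it has attribute X1): it is in state G.
By R30 (it meets criterion J, it is in state G): it has attribute U1.
By R25 (it meets criterion Y1, it has attribute U1): it is in state B.
By R7 (it is in state B): it meets criterion V.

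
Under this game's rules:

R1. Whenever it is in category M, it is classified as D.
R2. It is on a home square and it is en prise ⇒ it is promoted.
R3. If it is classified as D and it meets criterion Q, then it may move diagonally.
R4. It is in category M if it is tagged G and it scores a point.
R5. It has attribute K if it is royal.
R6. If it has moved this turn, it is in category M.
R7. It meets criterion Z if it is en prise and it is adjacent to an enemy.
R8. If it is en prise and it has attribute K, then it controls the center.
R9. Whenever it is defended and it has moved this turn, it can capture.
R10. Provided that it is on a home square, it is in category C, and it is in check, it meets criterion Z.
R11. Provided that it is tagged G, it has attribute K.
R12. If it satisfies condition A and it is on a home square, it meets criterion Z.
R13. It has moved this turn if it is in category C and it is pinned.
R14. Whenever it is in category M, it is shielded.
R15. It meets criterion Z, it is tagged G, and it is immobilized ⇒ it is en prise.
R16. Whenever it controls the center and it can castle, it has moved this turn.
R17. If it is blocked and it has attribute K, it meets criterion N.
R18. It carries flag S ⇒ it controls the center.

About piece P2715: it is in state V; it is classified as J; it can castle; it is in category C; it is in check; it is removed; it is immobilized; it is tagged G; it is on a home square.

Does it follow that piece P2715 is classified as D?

By R10 (it is on a home square, it is in category C, it is in check): it meets criterion Z.
By R11 (it is tagged G): it has attribute K.
By R15 (it meets criterion Z, it is tagged G, it is immobilized): it is en prise.
By R8 (it is en prise, it has attribute K): it controls the center.
By R16 (it controls the center, it can castle): it has moved this turn.
By R6 (it has moved this turn): it is in category M.
By R1 (it is in category M): it is classified as D.

Yes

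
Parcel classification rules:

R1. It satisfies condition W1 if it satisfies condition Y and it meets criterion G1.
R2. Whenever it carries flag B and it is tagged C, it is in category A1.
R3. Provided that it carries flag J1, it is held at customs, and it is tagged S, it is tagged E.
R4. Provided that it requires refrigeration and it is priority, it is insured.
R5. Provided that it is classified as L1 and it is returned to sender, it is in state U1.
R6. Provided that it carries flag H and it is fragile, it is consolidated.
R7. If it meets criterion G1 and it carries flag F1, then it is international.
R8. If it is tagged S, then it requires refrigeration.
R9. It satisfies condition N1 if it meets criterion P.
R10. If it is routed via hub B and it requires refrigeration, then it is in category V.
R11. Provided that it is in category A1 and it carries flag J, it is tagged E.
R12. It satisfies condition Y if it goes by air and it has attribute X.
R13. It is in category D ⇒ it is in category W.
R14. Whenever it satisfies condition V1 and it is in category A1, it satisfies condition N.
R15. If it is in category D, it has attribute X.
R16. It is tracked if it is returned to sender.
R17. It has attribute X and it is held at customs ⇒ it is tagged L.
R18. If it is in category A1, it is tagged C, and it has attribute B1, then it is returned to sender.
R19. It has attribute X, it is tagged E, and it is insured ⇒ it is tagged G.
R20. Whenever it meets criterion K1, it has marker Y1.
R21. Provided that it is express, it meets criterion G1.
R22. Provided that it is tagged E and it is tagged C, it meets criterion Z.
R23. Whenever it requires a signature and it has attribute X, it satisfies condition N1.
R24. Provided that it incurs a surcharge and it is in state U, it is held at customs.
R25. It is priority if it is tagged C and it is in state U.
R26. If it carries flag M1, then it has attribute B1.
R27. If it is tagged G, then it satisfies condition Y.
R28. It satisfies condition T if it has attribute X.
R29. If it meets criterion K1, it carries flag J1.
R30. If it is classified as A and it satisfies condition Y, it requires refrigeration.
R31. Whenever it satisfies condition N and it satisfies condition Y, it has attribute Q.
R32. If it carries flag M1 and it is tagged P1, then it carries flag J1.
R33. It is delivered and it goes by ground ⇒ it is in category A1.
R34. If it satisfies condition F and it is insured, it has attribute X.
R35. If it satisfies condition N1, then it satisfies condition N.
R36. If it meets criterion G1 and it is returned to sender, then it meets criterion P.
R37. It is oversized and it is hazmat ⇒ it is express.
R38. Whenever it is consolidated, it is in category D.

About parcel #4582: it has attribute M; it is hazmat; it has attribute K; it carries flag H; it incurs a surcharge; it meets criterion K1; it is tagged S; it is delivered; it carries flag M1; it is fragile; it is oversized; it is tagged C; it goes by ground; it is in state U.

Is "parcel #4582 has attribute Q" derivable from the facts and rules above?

Yes

By R6 (it carries flag H, it is fragile): it is consolidated.
By R8 (it is tagged S): it requires refrigeration.
By R24 (it incurs a surcharge, it is in state U): it is held at customs.
By R25 (it is tagged C, it is in state U): it is priority.
By R26 (it carries flag M1): it has attribute B1.
By R29 (it meets criterion K1): it carries flag J1.
By R33 (it is delivered, it goes by ground): it is in category A1.
By R37 (it is oversized, it is hazmat): it is express.
By R38 (it is consolidated): it is in category D.
By R3 (it carries flag J1, it is held at customs, it is tagged S): it is tagged E.
By R4 (it requires refrigeration, it is priority): it is insured.
By R15 (it is in category D): it has attribute X.
By R18 (it is in category A1, it is tagged C, it has attribute B1): it is returned to sender.
By R19 (it has attribute X, it is tagged E, it is insured): it is tagged G.
By R21 (it is express): it meets criterion G1.
By R27 (it is tagged G): it satisfies condition Y.
By R36 (it meets criterion G1, it is returned to sender): it meets criterion P.
By R9 (it meets criterion P): it satisfies condition N1.
By R35 (it satisfies condition N1): it satisfies condition N.
By R31 (it satisfies condition N, it satisfies condition Y): it has attribute Q.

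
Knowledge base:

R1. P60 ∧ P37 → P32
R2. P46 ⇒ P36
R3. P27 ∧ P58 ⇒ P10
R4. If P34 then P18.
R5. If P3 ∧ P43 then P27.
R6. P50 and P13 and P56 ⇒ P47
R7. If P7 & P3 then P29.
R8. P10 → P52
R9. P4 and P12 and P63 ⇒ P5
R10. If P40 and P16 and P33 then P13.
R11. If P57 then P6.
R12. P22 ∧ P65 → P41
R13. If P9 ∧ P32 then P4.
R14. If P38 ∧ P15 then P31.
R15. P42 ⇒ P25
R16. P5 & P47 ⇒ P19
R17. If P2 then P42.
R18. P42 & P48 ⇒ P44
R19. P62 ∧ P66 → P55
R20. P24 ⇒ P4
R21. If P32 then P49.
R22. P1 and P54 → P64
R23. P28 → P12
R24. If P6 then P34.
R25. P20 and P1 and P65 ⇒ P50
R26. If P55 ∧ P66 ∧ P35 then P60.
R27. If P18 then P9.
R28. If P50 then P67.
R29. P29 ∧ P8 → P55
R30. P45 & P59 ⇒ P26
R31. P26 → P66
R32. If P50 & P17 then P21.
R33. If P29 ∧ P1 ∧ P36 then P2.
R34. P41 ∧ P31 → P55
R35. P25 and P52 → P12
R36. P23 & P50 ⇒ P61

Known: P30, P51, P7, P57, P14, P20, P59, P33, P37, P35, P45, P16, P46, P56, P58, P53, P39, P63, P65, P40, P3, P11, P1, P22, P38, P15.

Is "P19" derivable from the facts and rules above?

No

Forward chaining from the given facts derives: P36, P29, P13, P6, P41, P31, P34, P50, P67, P26, P66, P2, P55, P18, P47, P42, P60, P9, P32, P4, P25, P49.
The only rule concluding P19 is R16, which needs P5; that is never established.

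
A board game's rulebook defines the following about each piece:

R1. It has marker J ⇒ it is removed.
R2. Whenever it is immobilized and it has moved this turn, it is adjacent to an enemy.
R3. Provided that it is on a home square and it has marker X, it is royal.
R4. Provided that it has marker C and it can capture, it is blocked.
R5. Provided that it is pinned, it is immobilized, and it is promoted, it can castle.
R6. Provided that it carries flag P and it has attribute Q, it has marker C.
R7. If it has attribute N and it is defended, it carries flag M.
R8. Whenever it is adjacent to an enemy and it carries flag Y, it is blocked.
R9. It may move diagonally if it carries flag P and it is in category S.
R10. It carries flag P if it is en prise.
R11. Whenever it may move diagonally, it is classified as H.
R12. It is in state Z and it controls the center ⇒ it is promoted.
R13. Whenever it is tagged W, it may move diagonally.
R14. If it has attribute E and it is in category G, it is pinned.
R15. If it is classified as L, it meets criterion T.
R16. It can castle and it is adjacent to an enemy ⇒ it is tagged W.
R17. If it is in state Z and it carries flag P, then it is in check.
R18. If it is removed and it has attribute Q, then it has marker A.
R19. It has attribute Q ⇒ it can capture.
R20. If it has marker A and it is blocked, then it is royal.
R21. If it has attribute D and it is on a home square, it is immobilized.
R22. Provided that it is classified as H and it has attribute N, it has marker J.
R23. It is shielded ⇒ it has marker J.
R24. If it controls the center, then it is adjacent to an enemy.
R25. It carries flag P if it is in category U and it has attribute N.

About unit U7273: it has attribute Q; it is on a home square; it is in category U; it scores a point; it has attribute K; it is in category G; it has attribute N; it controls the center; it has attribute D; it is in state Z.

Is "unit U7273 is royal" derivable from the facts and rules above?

Forward chaining from the given facts derives: is promoted, can capture, is immobilized, is adjacent to an enemy, carries flag P, has marker C, is in check, is blocked.
Rules concluding "it is royal": R3 needs "it has marker X"; R20 needs "it has marker A" — none of these are established.

No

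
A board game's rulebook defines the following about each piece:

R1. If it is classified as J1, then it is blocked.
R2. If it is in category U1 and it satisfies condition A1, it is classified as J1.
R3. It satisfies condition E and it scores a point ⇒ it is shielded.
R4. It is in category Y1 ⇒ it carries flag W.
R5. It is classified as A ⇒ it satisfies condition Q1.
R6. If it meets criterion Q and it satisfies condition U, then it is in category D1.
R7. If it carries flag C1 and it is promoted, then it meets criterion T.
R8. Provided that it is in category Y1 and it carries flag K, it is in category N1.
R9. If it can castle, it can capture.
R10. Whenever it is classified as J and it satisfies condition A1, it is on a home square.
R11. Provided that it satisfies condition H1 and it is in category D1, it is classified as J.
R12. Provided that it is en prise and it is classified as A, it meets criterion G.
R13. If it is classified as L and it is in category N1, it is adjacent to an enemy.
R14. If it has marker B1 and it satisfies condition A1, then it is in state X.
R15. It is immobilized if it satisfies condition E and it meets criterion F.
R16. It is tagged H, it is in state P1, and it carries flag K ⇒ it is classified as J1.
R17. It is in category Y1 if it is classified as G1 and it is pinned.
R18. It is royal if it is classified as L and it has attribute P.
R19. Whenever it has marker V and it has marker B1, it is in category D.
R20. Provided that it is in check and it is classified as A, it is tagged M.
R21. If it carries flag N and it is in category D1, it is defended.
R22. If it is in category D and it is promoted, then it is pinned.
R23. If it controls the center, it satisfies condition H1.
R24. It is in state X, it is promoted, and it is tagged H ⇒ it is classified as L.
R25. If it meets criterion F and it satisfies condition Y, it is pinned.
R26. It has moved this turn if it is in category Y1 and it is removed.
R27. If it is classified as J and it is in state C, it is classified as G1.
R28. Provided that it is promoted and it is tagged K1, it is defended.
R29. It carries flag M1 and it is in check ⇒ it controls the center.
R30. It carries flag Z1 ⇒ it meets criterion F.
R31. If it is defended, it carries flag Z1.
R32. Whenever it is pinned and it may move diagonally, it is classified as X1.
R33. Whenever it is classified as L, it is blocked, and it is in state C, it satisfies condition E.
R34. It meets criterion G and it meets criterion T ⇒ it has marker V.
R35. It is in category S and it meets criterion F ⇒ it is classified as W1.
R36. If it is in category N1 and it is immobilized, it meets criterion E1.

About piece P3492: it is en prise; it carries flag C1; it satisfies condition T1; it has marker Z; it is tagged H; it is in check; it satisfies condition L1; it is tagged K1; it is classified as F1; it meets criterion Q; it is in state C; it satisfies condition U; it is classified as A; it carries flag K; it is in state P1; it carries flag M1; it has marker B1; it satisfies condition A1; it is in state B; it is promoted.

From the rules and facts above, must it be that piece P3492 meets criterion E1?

Yes

By R6 (it meets criterion Q, it satisfies condition U): it is in category D1.
By R7 (it carries flag C1, it is promoted): it meets criterion T.
By R12 (it is en prise, it is classified as A): it meets criterion G.
By R14 (it has marker B1, it satisfies condition A1): it is in state X.
By R16 (it is tagged H, it is in state P1, it carries flag K): it is classified as J1.
By R24 (it is in state X, it is promoted, it is tagged H): it is classified as L.
By R28 (it is promoted, it is tagged K1): it is defended.
By R29 (it carries flag M1, it is in check): it controls the center.
By R31 (it is defended): it carries flag Z1.
By R34 (it meets criterion G, it meets criterion T): it has marker V.
By R1 (it is classified as J1): it is blocked.
By R19 (it has marker V, it has marker B1): it is in category D.
By R22 (it is in category D, it is promoted): it is pinned.
By R23 (it controls the center): it satisfies condition H1.
By R30 (it carries flag Z1): it meets criterion F.
By R33 (it is classified as L, it is blocked, it is in state C): it satisfies condition E.
By R11 (it satisfies condition H1, it is in category D1): it is classified as J.
By R15 (it satisfies condition E, it meets criterion F): it is immobilized.
By R27 (it is classified as J, it is in state C): it is classified as G1.
By R17 (it is classified as G1, it is pinned): it is in category Y1.
By R8 (it is in category Y1, it carries flag K): it is in category N1.
By R36 (it is in category N1, it is immobilized): it meets criterion E1.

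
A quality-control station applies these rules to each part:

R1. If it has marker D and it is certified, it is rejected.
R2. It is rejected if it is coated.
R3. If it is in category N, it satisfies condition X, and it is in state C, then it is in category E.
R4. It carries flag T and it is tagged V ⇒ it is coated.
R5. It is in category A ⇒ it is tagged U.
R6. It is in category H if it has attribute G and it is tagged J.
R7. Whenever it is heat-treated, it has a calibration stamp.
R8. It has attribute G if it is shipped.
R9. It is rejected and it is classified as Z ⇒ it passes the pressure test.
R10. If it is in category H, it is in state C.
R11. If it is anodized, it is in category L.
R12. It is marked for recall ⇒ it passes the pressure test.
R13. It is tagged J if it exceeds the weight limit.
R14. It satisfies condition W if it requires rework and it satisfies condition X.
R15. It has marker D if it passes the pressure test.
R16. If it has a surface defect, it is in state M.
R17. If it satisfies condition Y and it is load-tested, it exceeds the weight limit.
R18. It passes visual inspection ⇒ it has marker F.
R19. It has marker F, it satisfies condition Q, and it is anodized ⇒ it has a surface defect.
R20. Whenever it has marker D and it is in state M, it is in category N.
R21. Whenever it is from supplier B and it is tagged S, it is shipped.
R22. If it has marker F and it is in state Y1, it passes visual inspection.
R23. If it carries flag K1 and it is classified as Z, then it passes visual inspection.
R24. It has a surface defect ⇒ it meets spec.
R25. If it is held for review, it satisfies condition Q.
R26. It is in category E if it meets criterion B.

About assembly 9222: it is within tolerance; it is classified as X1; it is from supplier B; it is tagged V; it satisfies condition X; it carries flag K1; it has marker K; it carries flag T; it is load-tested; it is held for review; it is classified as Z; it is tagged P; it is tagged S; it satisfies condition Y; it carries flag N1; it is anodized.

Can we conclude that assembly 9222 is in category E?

By R4 (it carries flag T, it is tagged V): it is coated.
By R17 (it satisfies condition Y, it is load-tested): it exceeds the weight limit.
By R21 (it is from supplier B, it is tagged S): it is shipped.
By R23 (it carries flag K1, it is classified as Z): it passes visual inspection.
By R25 (it is held for review): it satisfies condition Q.
By R2 (it is coated): it is rejected.
By R8 (it is shipped): it has attribute G.
By R9 (it is rejected, it is classified as Z): it passes the pressure test.
By R13 (it exceeds the weight limit): it is tagged J.
By R15 (it passes the pressure test): it has marker D.
By R18 (it passes visual inspection): it has marker F.
By R19 (it has marker F, it satisfies condition Q, it is anodized): it has a surface defect.
By R6 (it has attribute G, it is tagged J): it is in category H.
By R10 (it is in category H): it is in state C.
By R16 (it has a surface defect): it is in state M.
By R20 (it has marker D, it is in state M): it is in category N.
By R3 (it is in category N, it satisfies condition X, it is in state C): it is in category E.

Yes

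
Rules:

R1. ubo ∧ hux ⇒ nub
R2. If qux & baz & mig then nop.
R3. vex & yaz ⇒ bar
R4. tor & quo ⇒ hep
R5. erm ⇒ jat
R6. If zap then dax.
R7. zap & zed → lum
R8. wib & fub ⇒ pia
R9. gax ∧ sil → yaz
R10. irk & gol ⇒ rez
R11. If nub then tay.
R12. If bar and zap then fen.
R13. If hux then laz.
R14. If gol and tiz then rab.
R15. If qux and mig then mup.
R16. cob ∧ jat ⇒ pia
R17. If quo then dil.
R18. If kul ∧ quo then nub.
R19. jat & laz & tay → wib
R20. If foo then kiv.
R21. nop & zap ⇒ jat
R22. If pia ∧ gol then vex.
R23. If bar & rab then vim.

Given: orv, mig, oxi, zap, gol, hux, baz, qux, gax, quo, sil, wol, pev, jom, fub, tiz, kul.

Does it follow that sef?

Forward chaining from the given facts derives: nop, dax, yaz, laz, rab, mup, dil, nub, jat, tay, wib, pia, vex, bar, fen, vim.
No rule has sef as its conclusion, and it is not among the given facts.

No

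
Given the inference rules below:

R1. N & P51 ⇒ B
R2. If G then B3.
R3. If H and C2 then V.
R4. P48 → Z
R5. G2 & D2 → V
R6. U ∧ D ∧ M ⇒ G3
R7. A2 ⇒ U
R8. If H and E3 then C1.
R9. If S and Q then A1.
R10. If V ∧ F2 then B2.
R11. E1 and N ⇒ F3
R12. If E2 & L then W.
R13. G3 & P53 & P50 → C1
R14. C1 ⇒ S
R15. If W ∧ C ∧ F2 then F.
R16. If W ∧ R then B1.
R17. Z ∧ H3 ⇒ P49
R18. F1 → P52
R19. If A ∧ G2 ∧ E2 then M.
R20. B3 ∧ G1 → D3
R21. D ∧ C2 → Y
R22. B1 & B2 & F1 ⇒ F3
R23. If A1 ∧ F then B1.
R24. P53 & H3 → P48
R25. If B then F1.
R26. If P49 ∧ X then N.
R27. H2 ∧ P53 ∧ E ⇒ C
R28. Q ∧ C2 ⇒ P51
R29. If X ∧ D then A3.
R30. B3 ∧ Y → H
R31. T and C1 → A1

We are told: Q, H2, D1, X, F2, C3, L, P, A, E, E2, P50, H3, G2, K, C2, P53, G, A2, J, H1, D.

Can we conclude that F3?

Yes

B3  (by R2: G)
U  (by R7: A2)
W  (by R12: E2, L)
M  (by R19: A, G2, E2)
Y  (by R21: D, C2)
P48  (by R24: P53, H3)
C  (by R27: H2, P53, E)
P51  (by R28: Q, C2)
H  (by R30: B3, Y)
V  (by R3: H, C2)
Z  (by R4: P48)
G3  (by R6: U, D, M)
B2  (by R10: V, F2)
C1  (by R13: G3, P53, P50)
S  (by R14: C1)
F  (by R15: W, C, F2)
P49  (by R17: Z, H3)
N  (by R26: P49, X)
B  (by R1: N, P51)
A1  (by R9: S, Q)
B1  (by R23: A1, F)
F1  (by R25: B)
F3  (by R22: B1, B2, F1)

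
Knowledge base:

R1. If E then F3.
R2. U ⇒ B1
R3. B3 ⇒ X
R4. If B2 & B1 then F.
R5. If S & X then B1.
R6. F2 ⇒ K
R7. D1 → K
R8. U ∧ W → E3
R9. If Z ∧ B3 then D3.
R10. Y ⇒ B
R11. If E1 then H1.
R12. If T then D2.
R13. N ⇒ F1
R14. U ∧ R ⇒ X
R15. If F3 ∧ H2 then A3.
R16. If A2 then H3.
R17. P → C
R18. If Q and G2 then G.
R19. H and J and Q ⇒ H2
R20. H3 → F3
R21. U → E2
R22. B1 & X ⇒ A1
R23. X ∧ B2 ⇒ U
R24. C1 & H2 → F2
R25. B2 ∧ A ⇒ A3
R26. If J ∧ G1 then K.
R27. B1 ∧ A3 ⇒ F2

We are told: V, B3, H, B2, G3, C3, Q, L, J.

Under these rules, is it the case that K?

No

Forward chaining from the given facts derives: X, H2, U, B1, F, E2, A1.
Rules concluding K: R6 needs F2; R7 needs D1; R26 needs G1 — none of these are established.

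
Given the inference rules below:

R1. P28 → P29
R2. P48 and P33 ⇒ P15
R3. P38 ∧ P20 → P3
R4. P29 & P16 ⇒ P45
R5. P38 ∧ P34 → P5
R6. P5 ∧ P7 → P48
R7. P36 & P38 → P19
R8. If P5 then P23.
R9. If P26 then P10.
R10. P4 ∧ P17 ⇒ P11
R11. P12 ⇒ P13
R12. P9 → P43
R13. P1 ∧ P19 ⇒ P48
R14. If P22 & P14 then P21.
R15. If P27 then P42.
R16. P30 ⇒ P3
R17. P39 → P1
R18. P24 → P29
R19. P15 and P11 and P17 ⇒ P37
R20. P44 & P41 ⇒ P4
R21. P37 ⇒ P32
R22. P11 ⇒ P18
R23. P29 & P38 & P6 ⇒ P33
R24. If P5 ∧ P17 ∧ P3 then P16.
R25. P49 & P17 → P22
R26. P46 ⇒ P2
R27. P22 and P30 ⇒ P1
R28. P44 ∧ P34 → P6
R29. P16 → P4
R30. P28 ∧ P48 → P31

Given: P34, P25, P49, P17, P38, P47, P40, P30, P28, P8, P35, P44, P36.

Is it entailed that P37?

Yes

P29  (by R1: P28)
P5  (by R5: P38, P34)
P19  (by R7: P36, P38)
P3  (by R16: P30)
P16  (by R24: P5, P17, P3)
P22  (by R25: P49, P17)
P1  (by R27: P22, P30)
P6  (by R28: P44, P34)
P4  (by R29: P16)
P11  (by R10: P4, P17)
P48  (by R13: P1, P19)
P33  (by R23: P29, P38, P6)
P15  (by R2: P48, P33)
P37  (by R19: P15, P11, P17)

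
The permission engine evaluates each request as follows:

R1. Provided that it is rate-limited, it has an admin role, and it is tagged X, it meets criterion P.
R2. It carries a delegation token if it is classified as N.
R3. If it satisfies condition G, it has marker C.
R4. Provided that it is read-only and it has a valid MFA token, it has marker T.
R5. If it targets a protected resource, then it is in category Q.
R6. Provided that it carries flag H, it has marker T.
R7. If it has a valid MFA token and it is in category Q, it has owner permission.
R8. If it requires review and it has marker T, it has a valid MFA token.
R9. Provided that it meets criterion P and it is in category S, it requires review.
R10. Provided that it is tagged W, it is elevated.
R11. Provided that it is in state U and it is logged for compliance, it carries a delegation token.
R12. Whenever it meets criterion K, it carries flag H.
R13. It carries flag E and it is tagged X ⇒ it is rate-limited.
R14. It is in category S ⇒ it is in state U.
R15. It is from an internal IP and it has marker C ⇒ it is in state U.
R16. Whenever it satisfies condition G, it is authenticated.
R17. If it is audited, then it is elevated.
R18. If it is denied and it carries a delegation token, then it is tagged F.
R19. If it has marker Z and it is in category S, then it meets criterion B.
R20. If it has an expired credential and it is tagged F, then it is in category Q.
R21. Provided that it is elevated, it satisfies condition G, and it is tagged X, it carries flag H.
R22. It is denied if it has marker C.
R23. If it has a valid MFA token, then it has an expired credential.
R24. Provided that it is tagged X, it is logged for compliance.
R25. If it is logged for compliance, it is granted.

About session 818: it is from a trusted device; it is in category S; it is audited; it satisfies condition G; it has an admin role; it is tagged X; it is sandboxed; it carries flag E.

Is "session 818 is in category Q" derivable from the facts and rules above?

By R3 (it satisfies condition G): it has marker C.
By R13 (it carries flag E, it is tagged X): it is rate-limited.
By R14 (it is in category S): it is in state U.
By R17 (it is audited): it is elevated.
By R21 (it is elevated, it satisfies condition G, it is tagged X): it carries flag H.
By R22 (it has marker C): it is denied.
By R24 (it is tagged X): it is logged for compliance.
By R1 (it is rate-limited, it has an admin role, it is tagged X): it meets criterion P.
By R6 (it carries flag H): it has marker T.
By R9 (it meets criterion P, it is in category S): it requires review.
By R11 (it is in state U, it is logged for compliance): it carries a delegation token.
By R18 (it is denied, it carries a delegation token): it is tagged F.
By R8 (it requires review, it has marker T): it has a valid MFA token.
By R23 (it has a valid MFA token): it has an expired credential.
By R20 (it has an expired credential, it is tagged F): it is in category Q.

Yes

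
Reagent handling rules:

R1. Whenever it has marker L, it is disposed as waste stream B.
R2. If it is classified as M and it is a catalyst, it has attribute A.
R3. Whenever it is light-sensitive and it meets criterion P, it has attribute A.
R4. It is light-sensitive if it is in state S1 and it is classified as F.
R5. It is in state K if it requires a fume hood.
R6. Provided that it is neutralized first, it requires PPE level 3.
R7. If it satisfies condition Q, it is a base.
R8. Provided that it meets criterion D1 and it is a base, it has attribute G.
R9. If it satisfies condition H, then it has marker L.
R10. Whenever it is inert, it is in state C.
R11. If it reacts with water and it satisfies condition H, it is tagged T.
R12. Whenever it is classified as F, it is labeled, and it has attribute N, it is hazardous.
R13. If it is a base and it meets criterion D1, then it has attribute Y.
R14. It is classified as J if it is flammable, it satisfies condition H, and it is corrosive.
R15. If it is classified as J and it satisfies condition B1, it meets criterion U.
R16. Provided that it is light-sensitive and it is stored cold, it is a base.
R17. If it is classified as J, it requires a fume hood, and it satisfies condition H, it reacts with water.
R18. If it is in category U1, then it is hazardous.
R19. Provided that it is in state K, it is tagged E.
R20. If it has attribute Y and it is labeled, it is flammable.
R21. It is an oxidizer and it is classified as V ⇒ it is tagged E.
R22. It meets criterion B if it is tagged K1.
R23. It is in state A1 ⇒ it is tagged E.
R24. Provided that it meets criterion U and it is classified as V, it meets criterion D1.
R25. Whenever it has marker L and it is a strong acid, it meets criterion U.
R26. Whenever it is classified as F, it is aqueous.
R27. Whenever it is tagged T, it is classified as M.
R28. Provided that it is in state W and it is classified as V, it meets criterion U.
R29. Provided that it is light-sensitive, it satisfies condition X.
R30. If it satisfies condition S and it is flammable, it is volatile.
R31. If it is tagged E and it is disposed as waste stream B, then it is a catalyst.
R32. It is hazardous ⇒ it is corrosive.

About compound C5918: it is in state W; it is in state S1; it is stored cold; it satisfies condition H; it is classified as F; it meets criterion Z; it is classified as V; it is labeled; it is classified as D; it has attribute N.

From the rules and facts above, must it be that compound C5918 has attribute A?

Forward chaining from the given facts derives: is light-sensitive, has marker L, is hazardous, is a base, is aqueous, meets criterion U, satisfies condition X, is corrosive, is disposed as waste stream B, meets criterion D1, has attribute G, has attribute Y, is flammable, is classified as J.
Rules concluding "it has attribute A": R2 needs "it is classified as M"; R3 needs "it meets criterion P" — none of these are established.

No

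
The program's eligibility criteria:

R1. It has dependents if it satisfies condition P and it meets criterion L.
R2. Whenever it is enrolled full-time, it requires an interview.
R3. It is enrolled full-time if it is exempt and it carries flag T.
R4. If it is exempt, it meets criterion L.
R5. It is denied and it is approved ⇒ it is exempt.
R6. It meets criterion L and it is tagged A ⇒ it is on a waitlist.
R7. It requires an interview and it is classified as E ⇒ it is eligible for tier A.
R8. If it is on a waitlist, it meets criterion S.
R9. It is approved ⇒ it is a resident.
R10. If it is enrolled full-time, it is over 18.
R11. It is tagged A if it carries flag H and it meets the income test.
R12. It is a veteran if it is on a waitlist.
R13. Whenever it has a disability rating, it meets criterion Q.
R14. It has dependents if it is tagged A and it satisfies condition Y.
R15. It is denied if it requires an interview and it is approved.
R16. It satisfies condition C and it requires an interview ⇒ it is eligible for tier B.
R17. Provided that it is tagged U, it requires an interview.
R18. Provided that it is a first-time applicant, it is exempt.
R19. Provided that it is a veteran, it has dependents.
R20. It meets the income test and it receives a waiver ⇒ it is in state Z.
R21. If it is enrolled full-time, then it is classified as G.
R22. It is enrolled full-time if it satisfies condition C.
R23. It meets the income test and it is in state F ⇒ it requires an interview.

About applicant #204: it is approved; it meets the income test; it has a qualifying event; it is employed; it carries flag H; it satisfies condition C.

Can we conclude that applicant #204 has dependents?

By R11 (it carries flag H, it meets the income test): it is tagged A.
By R22 (it satisfies condition C): it is enrolled full-time.
By R2 (it is enrolled full-time): it requires an interview.
By R15 (it requires an interview, it is approved): it is denied.
By R5 (it is denied, it is approved): it is exempt.
By R4 (it is exempt): it meets criterion L.
By R6 (it meets criterion L, it is tagged A): it is on a waitlist.
By R12 (it is on a waitlist): it is a veteran.
By R19 (it is a veteran): it has dependents.

Yes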